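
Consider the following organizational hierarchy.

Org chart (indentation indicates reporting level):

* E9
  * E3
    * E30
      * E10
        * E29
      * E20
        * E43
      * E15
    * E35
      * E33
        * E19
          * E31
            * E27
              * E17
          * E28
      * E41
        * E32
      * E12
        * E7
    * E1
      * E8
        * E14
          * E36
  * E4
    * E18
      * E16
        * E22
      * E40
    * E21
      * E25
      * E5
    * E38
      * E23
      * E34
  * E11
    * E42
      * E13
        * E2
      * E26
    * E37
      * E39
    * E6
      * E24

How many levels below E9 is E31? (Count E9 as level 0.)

5

Chain from E31 up to E9: E31 → E19 → E33 → E35 → E3 → E9. That is 5 steps up, so E31 is 5 levels below E9.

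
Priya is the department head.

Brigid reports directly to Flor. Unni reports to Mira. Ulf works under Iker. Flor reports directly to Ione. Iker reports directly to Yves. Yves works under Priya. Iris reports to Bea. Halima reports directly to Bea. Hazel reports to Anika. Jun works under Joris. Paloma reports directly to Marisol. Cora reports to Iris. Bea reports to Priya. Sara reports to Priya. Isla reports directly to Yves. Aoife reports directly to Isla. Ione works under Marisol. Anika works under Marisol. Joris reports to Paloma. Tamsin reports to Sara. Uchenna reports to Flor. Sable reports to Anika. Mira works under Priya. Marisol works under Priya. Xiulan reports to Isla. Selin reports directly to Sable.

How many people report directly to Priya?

Priya directly manages Marisol, Bea, Yves, Sara, Mira. That is 5 direct reports.

5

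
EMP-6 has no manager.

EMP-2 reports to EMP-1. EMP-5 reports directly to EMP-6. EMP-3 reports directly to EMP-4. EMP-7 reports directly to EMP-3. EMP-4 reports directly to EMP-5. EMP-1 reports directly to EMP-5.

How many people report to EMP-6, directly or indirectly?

EMP-6 directly manages EMP-5. Under EMP-5: EMP-1, EMP-2, EMP-4, EMP-3, EMP-7 (5). That's 6 in total.

6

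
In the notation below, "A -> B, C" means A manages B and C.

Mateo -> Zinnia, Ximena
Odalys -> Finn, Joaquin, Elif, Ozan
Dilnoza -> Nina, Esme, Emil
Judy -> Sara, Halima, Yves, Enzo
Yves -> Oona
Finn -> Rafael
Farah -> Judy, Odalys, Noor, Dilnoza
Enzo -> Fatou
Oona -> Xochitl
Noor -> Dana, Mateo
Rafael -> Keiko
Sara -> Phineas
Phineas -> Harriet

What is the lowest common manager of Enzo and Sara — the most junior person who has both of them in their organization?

Enzo's chain of managers is Judy, Farah. Sara's chain of managers is Judy, Farah. The first manager that appears in both chains is Judy.

Judy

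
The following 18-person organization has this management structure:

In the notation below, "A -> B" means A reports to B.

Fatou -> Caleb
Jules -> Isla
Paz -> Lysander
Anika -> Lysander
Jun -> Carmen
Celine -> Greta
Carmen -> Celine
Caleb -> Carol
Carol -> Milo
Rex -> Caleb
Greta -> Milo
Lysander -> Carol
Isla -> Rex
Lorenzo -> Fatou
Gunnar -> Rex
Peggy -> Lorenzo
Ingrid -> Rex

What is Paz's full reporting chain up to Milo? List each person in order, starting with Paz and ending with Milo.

Paz reports to Lysander. Lysander reports to Carol. Carol reports to Milo. Milo is at the top.

Paz -> Lysander -> Carol -> Milo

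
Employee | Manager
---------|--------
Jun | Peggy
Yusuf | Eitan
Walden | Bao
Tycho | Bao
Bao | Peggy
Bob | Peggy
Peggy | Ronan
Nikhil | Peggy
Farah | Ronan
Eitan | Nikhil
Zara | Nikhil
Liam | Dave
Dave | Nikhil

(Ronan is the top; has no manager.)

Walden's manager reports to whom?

Peggy

Walden reports to Bao, and Bao reports to Peggy. So Walden's skip-level manager is Peggy.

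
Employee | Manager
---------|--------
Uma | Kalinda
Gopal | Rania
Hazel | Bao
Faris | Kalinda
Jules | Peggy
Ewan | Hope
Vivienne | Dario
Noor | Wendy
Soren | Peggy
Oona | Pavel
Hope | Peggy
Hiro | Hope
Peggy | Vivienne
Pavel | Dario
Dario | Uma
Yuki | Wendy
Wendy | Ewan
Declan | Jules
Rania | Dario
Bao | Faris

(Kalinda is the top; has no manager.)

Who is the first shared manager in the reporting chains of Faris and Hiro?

Faris's chain of managers is Kalinda. Hiro's chain of managers is Hope, Peggy, Vivienne, Dario, Uma, Kalinda. The first manager that appears in both chains is Kalinda.

Kalinda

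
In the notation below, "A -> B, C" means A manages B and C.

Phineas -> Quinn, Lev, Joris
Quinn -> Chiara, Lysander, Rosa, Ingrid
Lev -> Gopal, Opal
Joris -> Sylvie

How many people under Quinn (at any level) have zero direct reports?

4

The people in Quinn's organization with no one reporting to them are Ingrid, Rosa, Lysander, Chiara. That is 4.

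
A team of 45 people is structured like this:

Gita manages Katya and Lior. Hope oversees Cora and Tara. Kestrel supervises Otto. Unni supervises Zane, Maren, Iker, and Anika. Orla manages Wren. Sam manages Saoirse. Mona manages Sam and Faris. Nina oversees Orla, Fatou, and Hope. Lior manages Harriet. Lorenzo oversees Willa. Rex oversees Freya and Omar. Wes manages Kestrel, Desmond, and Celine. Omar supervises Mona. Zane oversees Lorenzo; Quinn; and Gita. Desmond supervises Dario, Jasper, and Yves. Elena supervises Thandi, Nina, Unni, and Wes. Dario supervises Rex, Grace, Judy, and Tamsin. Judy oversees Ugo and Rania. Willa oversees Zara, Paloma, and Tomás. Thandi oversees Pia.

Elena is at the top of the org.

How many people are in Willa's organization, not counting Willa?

Willa directly manages Zara, Paloma, Tomás. Zara has no reports. Paloma has no reports. Tomás has no reports. So Willa's organization is 3 direct reports plus everyone under them: 1 + 1 + 1 = 3.

3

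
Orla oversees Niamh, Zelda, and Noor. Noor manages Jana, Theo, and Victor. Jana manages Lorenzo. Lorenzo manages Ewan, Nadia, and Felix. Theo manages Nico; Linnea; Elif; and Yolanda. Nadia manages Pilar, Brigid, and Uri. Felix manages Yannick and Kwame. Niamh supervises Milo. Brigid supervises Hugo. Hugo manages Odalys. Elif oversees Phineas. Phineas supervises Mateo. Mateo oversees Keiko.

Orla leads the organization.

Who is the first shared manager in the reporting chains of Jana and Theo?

Jana's chain of managers is Noor, Orla. Theo's chain of managers is Noor, Orla. The first manager that appears in both chains is Noor.

Noor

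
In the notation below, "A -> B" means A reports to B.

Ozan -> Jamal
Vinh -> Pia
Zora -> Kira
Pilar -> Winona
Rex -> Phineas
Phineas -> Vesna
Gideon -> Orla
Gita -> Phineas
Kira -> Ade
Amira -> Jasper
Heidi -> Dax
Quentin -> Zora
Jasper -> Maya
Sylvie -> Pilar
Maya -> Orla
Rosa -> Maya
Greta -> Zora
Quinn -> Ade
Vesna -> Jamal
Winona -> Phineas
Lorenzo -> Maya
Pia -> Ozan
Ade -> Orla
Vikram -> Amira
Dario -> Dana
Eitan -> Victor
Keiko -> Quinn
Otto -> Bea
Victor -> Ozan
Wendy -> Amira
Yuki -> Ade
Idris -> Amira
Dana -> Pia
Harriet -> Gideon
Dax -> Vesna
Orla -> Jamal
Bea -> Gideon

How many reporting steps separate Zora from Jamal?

4

Chain from Zora up to Jamal: Zora → Kira → Ade → Orla → Jamal. That is 4 steps up, so Zora is 4 levels below Jamal.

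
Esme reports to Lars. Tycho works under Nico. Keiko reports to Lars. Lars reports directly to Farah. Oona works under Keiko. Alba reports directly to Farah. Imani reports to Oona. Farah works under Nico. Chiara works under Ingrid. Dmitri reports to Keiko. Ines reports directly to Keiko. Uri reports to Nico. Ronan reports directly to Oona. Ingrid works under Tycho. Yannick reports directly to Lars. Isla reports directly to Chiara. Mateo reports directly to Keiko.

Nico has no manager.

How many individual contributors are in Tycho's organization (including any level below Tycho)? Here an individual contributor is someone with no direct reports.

The only person in Tycho's organization with no one reporting to them is Isla. That is 1.

1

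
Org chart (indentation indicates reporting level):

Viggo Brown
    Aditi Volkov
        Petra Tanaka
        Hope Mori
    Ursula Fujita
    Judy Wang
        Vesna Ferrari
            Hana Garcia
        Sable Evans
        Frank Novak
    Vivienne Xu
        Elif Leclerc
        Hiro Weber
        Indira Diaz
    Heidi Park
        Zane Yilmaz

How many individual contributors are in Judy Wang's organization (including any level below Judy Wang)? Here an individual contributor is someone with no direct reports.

The people in Judy Wang's organization with no one reporting to them are Frank Novak, Sable Evans, Hana Garcia. That is 3.

3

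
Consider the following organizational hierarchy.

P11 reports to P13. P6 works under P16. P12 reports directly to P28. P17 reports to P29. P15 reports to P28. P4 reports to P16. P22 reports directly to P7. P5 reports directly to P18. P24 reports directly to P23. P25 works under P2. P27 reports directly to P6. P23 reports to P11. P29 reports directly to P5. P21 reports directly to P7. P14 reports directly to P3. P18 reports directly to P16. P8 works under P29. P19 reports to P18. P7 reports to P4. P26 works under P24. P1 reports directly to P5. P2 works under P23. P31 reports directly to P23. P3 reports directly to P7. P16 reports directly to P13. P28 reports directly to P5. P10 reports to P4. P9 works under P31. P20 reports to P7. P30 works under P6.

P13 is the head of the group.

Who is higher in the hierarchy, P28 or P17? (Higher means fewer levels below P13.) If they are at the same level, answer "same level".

P28 is 4 levels below P13; P17 is 5. P28 is higher.

P28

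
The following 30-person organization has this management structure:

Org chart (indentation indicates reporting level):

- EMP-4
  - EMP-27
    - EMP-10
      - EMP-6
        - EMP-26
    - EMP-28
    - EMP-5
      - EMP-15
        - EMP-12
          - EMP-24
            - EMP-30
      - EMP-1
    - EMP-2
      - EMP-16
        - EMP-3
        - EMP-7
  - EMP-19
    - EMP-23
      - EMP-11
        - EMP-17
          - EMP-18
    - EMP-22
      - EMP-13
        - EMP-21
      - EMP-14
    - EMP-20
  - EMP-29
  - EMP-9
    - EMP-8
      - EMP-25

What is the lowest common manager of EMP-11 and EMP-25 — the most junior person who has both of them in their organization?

EMP-11's chain of managers is EMP-23, EMP-19, EMP-4. EMP-25's chain of managers is EMP-8, EMP-9, EMP-4. The first manager that appears in both chains is EMP-4.

EMP-4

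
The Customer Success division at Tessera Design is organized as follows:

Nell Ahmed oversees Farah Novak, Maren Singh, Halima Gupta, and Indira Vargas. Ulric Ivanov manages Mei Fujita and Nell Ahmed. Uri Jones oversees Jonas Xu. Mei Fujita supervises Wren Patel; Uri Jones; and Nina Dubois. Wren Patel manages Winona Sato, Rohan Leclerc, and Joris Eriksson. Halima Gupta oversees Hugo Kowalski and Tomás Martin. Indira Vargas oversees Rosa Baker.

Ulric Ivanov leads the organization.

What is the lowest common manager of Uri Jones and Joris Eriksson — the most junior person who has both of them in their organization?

Uri Jones's chain of managers is Mei Fujita, Ulric Ivanov. Joris Eriksson's chain of managers is Wren Patel, Mei Fujita, Ulric Ivanov. The first manager that appears in both chains is Mei Fujita.

Mei Fujita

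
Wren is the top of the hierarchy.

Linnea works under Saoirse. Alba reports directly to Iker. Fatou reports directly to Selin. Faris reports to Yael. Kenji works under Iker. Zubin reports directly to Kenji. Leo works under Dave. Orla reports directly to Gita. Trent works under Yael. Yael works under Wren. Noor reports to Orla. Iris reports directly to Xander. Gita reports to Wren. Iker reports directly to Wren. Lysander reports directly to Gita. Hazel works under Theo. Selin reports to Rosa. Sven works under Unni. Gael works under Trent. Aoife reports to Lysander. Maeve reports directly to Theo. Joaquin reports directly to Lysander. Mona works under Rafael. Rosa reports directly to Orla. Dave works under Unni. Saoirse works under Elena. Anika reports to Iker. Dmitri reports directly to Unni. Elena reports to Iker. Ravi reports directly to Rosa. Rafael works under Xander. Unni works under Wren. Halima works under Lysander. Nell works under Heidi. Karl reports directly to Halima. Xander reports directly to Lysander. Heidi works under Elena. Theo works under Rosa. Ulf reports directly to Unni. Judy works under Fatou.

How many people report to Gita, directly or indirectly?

19

Gita directly manages Lysander, Orla. Under Lysander: Aoife, Joaquin, Xander, Iris, Rafael, Mona, Halima, Karl (8). Under Orla: Noor, Rosa, Ravi, Selin, Fatou, Judy, Theo, Hazel, Maeve (9). So Gita's organization is 2 direct reports plus everyone under them: 9 + 10 = 19.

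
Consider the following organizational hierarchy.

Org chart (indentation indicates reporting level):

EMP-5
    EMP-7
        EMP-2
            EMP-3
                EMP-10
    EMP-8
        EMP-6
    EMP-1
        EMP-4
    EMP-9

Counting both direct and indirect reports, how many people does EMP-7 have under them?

3

EMP-7 directly manages EMP-2. Under EMP-2: EMP-3, EMP-10 (2). That's 3 in total.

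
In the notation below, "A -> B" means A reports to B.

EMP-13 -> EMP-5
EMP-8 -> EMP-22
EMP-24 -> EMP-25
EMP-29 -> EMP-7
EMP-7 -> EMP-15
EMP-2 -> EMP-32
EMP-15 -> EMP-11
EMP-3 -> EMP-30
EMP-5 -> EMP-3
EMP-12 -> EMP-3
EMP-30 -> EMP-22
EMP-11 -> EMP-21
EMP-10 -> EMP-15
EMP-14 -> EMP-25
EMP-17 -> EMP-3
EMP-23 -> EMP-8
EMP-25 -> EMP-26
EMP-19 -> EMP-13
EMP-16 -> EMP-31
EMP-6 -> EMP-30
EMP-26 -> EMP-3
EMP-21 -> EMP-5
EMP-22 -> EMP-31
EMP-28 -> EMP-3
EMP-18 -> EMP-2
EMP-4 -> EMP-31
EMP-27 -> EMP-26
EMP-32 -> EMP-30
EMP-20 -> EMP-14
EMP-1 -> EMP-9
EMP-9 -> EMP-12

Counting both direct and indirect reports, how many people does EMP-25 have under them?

EMP-25 directly manages EMP-14, EMP-24. Under EMP-14: EMP-20 (1). EMP-24 has no reports. So EMP-25's organization is 2 direct reports plus everyone under them: 2 + 1 = 3.

3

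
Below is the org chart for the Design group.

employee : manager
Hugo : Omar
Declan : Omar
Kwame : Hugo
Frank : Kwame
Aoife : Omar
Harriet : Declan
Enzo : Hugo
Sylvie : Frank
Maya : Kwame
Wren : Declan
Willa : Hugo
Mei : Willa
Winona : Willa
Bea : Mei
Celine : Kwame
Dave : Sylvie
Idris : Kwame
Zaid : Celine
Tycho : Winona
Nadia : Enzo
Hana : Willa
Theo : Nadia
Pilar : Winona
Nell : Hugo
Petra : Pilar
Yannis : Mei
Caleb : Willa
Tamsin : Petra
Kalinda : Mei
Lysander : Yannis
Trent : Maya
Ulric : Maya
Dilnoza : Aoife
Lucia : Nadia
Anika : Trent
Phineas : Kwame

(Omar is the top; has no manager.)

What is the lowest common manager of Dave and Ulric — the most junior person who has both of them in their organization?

Kwame

Dave's chain of managers is Sylvie, Frank, Kwame, Hugo, Omar. Ulric's chain of managers is Maya, Kwame, Hugo, Omar. The first manager that appears in both chains is Kwame.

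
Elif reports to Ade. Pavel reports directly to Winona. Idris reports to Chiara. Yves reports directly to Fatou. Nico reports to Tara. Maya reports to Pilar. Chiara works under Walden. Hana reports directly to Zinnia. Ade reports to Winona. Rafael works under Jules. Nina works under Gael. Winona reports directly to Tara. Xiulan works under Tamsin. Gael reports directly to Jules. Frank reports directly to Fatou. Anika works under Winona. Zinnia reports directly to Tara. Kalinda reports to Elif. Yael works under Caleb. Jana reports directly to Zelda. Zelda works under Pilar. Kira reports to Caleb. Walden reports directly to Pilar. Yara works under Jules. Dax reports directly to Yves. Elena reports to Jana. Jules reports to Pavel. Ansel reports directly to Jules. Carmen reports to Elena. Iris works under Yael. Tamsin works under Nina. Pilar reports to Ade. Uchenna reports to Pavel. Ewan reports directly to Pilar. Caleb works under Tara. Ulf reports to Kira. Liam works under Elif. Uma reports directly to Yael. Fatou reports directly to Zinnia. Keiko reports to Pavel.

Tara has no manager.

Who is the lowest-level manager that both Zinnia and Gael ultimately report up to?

Tara

Zinnia's chain of managers is Tara. Gael's chain of managers is Jules, Pavel, Winona, Tara. The first manager that appears in both chains is Tara.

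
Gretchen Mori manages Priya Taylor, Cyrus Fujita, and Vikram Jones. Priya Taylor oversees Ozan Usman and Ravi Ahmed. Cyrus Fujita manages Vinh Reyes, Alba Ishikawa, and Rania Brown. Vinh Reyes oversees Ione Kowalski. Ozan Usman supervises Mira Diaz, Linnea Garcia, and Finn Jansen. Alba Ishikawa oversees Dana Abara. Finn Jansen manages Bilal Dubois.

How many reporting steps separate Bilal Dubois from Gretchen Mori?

Chain from Bilal Dubois up to Gretchen Mori: Bilal Dubois → Finn Jansen → Ozan Usman → Priya Taylor → Gretchen Mori. That is 4 steps up, so Bilal Dubois is 4 levels below Gretchen Mori.

4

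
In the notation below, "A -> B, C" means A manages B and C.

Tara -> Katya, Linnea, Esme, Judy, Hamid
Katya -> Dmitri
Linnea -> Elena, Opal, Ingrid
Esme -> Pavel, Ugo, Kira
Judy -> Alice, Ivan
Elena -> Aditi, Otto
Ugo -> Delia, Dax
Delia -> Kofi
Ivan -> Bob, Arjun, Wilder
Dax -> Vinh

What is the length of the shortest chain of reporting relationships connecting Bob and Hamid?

Bob is 3 levels below Tara, and Hamid is 1 level below Tara (their lowest common manager). The shortest path runs up from Bob to Tara and back down to Hamid: 3 + 1 = 4 links.

4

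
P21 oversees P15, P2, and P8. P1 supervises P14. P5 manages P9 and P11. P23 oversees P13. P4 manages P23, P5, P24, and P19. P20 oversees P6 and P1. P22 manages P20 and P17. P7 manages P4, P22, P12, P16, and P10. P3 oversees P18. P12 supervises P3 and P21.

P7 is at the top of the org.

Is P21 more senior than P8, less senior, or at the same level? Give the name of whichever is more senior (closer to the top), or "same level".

P21

P21 is 2 levels below P7; P8 is 3. P21 is higher.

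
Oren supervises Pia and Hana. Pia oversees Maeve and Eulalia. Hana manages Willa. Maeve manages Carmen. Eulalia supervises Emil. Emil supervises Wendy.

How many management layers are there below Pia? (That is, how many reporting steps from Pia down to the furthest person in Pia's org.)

The longest chain under Pia runs Pia → Eulalia → Emil → Wendy, which is 3 levels below Pia.

3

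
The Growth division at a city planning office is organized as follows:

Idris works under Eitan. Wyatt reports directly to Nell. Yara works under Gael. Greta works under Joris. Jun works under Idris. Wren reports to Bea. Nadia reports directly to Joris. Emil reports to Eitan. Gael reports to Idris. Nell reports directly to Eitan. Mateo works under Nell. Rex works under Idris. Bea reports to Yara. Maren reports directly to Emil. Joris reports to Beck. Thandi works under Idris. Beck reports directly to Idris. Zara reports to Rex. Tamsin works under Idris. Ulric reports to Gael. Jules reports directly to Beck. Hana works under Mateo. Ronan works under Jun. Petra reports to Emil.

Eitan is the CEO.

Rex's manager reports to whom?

Eitan

Rex reports to Idris, and Idris reports to Eitan. So Rex's skip-level manager is Eitan.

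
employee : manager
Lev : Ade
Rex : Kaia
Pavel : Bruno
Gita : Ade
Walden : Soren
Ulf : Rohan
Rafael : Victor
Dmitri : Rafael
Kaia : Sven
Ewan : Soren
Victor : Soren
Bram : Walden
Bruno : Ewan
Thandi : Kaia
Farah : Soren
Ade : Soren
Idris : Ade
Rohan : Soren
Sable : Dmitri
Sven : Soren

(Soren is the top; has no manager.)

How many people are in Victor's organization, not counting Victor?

3

Victor directly manages Rafael. Under Rafael: Dmitri, Sable (2). That's 3 in total.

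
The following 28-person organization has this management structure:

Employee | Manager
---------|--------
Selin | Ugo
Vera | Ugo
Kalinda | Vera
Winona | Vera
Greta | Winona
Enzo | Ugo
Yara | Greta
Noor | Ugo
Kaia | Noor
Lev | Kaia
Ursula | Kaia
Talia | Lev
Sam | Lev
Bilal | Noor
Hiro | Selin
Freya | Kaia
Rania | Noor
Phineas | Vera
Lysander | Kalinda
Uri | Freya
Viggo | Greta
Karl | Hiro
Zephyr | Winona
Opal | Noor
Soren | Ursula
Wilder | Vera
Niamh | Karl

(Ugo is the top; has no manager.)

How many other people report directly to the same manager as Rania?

3

Rania reports to Noor. Noor's other direct reports are Kaia, Bilal, Opal — 3 peers.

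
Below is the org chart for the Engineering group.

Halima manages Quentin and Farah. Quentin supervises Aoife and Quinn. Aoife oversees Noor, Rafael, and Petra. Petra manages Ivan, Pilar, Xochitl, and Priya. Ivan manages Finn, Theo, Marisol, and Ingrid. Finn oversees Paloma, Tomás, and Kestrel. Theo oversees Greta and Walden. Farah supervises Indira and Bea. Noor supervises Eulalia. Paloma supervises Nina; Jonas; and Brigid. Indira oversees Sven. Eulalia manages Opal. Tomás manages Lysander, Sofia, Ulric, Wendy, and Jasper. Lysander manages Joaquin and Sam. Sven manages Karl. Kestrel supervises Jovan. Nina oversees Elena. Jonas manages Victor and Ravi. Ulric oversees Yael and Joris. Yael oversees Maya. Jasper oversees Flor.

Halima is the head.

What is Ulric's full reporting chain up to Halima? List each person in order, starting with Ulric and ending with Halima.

Ulric reports to Tomás. Tomás reports to Finn. Finn reports to Ivan. Ivan reports to Petra. Petra reports to Aoife. Aoife reports to Quentin. Quentin reports to Halima. Halima is at the top.

Ulric -> Tomás -> Finn -> Ivan -> Petra -> Aoife -> Quentin -> Halima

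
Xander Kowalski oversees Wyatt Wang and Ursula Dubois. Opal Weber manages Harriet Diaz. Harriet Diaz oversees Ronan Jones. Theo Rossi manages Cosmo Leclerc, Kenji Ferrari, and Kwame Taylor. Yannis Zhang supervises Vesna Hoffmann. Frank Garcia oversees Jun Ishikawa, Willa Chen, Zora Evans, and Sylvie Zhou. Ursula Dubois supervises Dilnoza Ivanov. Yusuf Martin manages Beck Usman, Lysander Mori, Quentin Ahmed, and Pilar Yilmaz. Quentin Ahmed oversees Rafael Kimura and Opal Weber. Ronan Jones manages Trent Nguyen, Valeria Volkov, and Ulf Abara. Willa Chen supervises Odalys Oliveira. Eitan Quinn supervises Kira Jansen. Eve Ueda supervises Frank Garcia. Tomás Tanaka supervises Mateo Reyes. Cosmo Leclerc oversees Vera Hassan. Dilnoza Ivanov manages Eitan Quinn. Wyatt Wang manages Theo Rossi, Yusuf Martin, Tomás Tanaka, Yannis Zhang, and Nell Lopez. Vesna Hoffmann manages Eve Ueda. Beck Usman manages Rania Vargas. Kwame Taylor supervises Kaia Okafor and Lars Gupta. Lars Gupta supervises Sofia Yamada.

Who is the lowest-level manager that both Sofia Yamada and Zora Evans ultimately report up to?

Sofia Yamada's chain of managers is Lars Gupta, Kwame Taylor, Theo Rossi, Wyatt Wang, Xander Kowalski. Zora Evans's chain of managers is Frank Garcia, Eve Ueda, Vesna Hoffmann, Yannis Zhang, Wyatt Wang, Xander Kowalski. The first manager that appears in both chains is Wyatt Wang.

Wyatt Wang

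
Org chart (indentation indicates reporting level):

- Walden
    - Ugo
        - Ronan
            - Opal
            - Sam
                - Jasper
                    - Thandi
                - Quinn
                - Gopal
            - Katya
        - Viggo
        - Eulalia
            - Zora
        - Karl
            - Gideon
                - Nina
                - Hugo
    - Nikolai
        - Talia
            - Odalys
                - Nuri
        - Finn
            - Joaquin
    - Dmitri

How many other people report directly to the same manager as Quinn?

Quinn reports to Sam. Sam's other direct reports are Jasper, Gopal — 2 peers.

2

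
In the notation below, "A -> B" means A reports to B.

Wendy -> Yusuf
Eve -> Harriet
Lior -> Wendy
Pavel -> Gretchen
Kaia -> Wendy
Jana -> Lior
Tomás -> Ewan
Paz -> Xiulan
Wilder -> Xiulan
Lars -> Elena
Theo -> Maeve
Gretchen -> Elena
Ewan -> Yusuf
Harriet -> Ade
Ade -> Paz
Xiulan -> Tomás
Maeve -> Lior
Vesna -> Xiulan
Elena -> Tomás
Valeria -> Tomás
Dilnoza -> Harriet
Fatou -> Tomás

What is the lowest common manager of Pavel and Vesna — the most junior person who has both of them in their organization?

Pavel's chain of managers is Gretchen, Elena, Tomás, Ewan, Yusuf. Vesna's chain of managers is Xiulan, Tomás, Ewan, Yusuf. The first manager that appears in both chains is Tomás.

Tomás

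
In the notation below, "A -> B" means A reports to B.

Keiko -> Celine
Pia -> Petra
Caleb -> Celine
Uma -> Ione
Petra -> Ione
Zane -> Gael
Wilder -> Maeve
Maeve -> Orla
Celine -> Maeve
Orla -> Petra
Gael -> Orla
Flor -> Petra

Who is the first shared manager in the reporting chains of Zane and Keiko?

Zane's chain of managers is Gael, Orla, Petra, Ione. Keiko's chain of managers is Celine, Maeve, Orla, Petra, Ione. The first manager that appears in both chains is Orla.

Orla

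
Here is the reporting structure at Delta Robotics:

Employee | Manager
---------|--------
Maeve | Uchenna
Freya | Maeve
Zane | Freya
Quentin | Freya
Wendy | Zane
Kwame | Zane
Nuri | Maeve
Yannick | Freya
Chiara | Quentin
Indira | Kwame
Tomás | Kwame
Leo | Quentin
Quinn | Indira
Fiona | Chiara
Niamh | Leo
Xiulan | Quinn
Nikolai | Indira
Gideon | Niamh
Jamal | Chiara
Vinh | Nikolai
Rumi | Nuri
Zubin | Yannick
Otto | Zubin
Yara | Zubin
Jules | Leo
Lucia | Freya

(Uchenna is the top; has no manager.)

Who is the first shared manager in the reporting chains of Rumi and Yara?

Rumi's chain of managers is Nuri, Maeve, Uchenna. Yara's chain of managers is Zubin, Yannick, Freya, Maeve, Uchenna. The first manager that appears in both chains is Maeve.

Maeve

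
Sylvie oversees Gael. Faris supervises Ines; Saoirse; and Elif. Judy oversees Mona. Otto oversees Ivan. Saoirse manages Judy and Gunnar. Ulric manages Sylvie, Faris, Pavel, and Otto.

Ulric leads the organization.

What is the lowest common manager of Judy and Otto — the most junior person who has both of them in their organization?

Ulric

Judy's chain of managers is Saoirse, Faris, Ulric. Otto's chain of managers is Ulric. The first manager that appears in both chains is Ulric.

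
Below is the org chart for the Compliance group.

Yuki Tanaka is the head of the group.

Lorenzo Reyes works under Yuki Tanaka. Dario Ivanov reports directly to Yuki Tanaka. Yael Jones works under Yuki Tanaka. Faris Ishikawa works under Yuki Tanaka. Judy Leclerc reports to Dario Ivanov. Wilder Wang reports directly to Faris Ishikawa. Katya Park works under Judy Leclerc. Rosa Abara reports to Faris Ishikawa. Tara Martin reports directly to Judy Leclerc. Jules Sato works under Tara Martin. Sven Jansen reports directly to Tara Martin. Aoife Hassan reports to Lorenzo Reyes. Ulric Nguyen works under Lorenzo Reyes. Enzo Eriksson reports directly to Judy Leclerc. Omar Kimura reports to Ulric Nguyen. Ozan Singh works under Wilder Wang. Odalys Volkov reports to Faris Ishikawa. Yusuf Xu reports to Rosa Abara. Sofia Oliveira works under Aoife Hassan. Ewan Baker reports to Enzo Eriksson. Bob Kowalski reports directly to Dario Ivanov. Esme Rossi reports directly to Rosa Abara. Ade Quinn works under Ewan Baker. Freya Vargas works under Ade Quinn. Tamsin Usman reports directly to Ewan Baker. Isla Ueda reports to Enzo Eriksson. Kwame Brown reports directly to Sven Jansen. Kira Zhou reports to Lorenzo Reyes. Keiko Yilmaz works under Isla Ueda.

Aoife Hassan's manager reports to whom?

Yuki Tanaka

Aoife Hassan reports to Lorenzo Reyes, and Lorenzo Reyes reports to Yuki Tanaka. So Aoife Hassan's skip-level manager is Yuki Tanaka.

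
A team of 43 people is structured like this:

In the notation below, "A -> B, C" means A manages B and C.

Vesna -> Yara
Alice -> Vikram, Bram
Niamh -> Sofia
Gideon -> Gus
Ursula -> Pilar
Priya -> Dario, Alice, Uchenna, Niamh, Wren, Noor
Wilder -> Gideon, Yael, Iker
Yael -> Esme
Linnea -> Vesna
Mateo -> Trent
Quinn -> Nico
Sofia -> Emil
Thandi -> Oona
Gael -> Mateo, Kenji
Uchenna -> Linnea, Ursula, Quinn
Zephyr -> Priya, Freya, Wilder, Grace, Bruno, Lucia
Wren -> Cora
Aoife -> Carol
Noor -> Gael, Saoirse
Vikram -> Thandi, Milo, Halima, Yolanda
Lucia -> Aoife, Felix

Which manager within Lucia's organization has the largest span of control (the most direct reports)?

Direct-report counts within Lucia's organization: Lucia has 2; Aoife has 1. The largest is 2, held by Lucia.

Lucia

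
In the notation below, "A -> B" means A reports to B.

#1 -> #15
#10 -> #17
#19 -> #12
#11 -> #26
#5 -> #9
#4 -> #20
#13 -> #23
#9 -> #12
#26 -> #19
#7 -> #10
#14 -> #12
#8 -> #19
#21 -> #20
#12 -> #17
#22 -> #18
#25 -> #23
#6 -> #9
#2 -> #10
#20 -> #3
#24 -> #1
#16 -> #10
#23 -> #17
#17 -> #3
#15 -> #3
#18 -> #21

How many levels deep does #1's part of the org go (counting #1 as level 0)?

1

The longest chain under #1 runs #1 → #24, which is 1 level below #1.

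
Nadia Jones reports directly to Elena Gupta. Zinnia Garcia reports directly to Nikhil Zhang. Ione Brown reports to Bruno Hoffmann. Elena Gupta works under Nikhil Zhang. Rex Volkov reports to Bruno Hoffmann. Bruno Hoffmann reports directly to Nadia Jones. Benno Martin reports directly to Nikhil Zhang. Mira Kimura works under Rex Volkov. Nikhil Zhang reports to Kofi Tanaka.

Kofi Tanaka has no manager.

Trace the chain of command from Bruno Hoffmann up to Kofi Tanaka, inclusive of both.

Bruno Hoffmann -> Nadia Jones -> Elena Gupta -> Nikhil Zhang -> Kofi Tanaka

Bruno Hoffmann reports to Nadia Jones. Nadia Jones reports to Elena Gupta. Elena Gupta reports to Nikhil Zhang. Nikhil Zhang reports to Kofi Tanaka. Kofi Tanaka is at the top.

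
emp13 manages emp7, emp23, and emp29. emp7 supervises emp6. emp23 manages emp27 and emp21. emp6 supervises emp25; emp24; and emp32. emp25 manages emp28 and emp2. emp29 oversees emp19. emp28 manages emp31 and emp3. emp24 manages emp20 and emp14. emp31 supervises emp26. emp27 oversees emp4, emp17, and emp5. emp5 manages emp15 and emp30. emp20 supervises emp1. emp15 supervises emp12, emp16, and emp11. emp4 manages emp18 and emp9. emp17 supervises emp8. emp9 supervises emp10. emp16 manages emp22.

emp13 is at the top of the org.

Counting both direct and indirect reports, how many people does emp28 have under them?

3

emp28 directly manages emp31, emp3. Under emp31: emp26 (1). emp3 has no reports. So emp28's organization is 2 direct reports plus everyone under them: 2 + 1 = 3.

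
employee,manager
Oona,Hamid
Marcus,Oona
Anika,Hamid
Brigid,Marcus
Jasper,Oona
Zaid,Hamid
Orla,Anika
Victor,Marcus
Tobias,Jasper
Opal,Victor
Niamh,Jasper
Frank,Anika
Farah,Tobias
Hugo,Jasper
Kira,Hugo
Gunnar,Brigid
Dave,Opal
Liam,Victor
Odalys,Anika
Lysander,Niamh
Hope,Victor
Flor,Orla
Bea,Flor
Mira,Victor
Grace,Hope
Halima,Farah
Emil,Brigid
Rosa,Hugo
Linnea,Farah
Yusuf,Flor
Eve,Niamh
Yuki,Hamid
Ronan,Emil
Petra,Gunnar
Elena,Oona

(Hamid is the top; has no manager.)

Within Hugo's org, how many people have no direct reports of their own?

The people in Hugo's organization with no one reporting to them are Rosa, Kira. That is 2.

2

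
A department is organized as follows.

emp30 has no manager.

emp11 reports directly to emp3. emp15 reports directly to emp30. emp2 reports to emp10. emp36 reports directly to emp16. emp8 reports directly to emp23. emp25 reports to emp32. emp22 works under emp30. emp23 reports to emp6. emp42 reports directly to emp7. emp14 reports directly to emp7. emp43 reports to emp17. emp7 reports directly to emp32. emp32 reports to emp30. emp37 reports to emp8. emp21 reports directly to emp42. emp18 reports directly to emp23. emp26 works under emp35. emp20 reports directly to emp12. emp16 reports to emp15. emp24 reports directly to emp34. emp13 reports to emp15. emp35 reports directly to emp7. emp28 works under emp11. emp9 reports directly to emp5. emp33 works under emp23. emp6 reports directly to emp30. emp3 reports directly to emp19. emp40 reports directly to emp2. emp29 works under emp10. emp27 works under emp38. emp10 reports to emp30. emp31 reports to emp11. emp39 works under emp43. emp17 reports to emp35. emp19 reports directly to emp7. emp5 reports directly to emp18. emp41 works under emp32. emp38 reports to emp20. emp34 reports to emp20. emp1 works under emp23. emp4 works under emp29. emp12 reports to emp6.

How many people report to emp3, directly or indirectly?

3

emp3 directly manages emp11. Under emp11: emp28, emp31 (2). That's 3 in total.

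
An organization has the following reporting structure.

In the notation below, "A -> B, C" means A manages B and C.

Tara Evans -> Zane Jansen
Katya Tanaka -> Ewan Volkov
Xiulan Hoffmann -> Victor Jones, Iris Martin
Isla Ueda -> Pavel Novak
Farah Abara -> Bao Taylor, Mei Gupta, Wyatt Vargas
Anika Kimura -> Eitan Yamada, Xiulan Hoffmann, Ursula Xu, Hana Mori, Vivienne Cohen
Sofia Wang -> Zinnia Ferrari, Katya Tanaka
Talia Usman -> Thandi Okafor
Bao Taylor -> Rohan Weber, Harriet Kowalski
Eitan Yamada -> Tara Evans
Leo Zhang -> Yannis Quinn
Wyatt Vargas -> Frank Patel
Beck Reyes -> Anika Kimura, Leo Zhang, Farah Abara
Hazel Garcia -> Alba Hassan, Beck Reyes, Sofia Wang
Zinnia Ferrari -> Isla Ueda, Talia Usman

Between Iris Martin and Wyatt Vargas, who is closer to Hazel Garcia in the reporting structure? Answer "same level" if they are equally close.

Wyatt Vargas

Iris Martin is 4 levels below Hazel Garcia; Wyatt Vargas is 3. Wyatt Vargas is higher.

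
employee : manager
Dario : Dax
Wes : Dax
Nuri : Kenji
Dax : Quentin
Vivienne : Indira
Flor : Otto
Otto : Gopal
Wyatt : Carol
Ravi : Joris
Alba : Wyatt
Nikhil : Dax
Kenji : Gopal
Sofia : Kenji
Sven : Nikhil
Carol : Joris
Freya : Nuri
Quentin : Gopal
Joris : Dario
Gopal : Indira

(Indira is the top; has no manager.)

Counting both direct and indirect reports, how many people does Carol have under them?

2

Carol directly manages Wyatt. Under Wyatt: Alba (1). That's 2 in total.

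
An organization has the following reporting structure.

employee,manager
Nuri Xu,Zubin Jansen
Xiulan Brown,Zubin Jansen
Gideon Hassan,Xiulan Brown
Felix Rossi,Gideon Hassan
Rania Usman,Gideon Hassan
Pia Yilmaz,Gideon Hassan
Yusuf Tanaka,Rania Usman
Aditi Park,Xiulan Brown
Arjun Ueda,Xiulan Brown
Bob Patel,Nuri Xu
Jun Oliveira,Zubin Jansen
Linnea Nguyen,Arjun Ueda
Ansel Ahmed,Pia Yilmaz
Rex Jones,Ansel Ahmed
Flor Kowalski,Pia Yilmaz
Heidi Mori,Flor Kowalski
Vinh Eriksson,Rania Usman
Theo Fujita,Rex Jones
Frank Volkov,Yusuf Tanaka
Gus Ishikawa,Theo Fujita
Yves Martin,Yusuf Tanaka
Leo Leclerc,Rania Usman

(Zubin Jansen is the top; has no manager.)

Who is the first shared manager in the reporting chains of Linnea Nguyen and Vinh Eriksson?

Linnea Nguyen's chain of managers is Arjun Ueda, Xiulan Brown, Zubin Jansen. Vinh Eriksson's chain of managers is Rania Usman, Gideon Hassan, Xiulan Brown, Zubin Jansen. The first manager that appears in both chains is Xiulan Brown.

Xiulan Brown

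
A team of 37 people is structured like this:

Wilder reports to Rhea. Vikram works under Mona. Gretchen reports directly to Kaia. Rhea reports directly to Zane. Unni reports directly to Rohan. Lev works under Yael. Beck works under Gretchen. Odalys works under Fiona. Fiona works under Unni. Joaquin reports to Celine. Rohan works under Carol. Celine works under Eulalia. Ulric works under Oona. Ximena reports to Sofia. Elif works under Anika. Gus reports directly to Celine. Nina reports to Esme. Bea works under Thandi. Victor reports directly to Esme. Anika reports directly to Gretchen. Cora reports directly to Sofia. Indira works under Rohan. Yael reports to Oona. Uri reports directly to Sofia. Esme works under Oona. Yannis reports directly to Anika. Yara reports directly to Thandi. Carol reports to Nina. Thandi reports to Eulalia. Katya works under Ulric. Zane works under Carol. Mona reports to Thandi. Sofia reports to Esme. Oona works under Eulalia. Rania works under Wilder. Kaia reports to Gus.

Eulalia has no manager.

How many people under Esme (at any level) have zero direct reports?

7

The people in Esme's organization with no one reporting to them are Rania, Indira, Odalys, Cora, Uri, Ximena, Victor. That is 7.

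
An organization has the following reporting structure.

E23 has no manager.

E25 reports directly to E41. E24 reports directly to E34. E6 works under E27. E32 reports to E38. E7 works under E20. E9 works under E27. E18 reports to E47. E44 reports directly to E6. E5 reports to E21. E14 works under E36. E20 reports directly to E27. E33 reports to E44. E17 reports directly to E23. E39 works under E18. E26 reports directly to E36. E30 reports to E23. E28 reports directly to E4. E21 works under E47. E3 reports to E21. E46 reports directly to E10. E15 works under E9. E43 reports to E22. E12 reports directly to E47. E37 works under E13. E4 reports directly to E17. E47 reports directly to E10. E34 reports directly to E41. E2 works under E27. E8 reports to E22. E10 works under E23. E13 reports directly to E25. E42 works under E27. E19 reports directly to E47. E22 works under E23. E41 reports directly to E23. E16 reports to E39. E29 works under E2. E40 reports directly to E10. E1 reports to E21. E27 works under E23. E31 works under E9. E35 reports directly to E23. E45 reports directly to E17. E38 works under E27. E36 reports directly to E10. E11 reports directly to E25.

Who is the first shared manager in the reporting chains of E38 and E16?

E38's chain of managers is E27, E23. E16's chain of managers is E39, E18, E47, E10, E23. The first manager that appears in both chains is E23.

E23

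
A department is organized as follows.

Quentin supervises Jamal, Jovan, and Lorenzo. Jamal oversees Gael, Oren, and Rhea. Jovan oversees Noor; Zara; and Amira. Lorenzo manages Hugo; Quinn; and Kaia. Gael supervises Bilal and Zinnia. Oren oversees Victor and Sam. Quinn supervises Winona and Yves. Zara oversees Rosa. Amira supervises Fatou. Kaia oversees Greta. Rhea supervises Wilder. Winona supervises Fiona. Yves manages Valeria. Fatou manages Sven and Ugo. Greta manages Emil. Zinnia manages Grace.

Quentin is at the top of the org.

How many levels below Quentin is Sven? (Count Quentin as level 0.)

Chain from Sven up to Quentin: Sven → Fatou → Amira → Jovan → Quentin. That is 4 steps up, so Sven is 4 levels below Quentin.

4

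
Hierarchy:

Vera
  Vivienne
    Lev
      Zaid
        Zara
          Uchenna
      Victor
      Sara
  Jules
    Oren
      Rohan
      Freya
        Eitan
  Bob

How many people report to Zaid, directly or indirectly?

2

Zaid directly manages Zara. Under Zara: Uchenna (1). That's 2 in total.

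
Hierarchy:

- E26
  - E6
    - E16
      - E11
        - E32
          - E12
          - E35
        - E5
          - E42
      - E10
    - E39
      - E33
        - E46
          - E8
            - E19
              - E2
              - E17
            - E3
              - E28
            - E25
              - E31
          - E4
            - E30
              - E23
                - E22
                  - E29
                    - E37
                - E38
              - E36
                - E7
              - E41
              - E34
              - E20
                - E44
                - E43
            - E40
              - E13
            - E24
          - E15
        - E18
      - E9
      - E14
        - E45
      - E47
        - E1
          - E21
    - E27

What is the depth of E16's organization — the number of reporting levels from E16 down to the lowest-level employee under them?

The longest chain under E16 runs E16 → E11 → E5 → E42, which is 3 levels below E16.

3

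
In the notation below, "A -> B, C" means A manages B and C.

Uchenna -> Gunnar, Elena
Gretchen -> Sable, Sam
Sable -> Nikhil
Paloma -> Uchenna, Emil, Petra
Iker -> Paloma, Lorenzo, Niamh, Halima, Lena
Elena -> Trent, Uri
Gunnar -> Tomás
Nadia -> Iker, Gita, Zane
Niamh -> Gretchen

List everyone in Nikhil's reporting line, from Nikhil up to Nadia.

Nikhil -> Sable -> Gretchen -> Niamh -> Iker -> Nadia

Nikhil reports to Sable. Sable reports to Gretchen. Gretchen reports to Niamh. Niamh reports to Iker. Iker reports to Nadia. Nadia is at the top.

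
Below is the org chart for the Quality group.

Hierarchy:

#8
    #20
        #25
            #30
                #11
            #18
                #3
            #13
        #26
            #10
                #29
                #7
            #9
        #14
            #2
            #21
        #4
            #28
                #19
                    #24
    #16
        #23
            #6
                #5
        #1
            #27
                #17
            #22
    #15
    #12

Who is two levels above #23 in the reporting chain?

#23 reports to #16, and #16 reports to #8. So #23's skip-level manager is #8.

#8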